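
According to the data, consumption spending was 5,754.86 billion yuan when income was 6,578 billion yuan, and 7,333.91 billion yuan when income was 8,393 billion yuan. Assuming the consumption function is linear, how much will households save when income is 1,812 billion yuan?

S = 203.56

MPC = (7333.91 − 5754.86)/(8393 − 6578) = 1579.05/1815 = 0.87
a = 5754.86 − 0.87(6578) = 5754.86 − 5722.86 = 32
C = 32 + 0.87(1812) = 1608.44
S = 1812 − 1608.44 = 203.56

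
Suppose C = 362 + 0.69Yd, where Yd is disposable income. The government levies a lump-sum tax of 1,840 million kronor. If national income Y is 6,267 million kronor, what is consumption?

C = 3416.63

Yd = Y − T = 6267 − 1840 = 4427
C = 362 + 0.69(4427) = 362 + 3054.63 = 3416.63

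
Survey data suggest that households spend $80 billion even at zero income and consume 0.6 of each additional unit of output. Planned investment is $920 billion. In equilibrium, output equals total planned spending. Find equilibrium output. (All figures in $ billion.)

Y = 2500

Y = C + I = 80 + 0.6Y + 920
Y − 0.6Y = 1000
0.4Y = 1000, so Y = 1000/0.4 = 2500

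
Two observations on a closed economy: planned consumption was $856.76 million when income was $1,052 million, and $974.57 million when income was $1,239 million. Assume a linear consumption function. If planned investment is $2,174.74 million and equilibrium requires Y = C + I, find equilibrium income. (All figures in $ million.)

Y = 6402

MPC = (974.57 − 856.76)/(1239 − 1052) = 117.81/187 = 0.63
a = 856.76 − 0.63(1052) = 194
Equilibrium: Y = 194 + 0.63Y + 2174.74
0.37Y = 2368.74, so Y = 2368.74/0.37 = 6402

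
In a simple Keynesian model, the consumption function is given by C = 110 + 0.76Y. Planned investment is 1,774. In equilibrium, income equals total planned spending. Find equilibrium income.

Y = 7850

Y = C + I = 110 + 0.76Y + 1774
Y − 0.76Y = 1884
0.24Y = 1884, so Y = 1884/0.24 = 7850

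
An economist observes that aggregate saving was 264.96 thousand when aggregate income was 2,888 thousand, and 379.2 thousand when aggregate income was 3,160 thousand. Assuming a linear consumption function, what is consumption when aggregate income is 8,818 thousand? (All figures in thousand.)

C = 6062.44

MPS = ΔS/ΔY = (379.2 − 264.96)/(3160 − 2888) = 114.24/272 = 0.42
MPC = 1 − MPS = 0.58
Autonomous saving = 264.96 − 0.42(2888) = -948, so a = 948
C = 948 + 0.58(8818) = 948 + 5114.44 = 6062.44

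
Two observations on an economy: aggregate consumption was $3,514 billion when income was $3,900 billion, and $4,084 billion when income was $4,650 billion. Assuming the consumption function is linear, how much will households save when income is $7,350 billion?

MPC = (4084 − 3514)/(4650 − 3900) = 570/750 = 0.76
a = 3514 − 0.76(3900) = 3514 − 2964 = 550
C = 550 + 0.76(7350) = 6136
S = 7350 − 6136 = 1214

S = 1214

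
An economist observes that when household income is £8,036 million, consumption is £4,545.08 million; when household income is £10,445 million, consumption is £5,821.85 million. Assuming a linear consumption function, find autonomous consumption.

MPC = ΔC/ΔY = (5821.85 − 4545.08)/(10445 − 8036) = 1276.77/2409 = 0.53
a = C − MPC·Y = 4545.08 − 0.53(8036) = 4545.08 − 4259.08 = 286

a = 286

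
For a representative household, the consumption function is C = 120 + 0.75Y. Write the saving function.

S = -120 + 0.25Y

S = Y − C = Y − (120 + 0.75Y) = -120 + (1 − 0.75)Y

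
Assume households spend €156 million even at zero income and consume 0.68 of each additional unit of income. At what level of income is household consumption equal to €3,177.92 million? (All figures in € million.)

Y = 4444

156 + 0.68Y = 3177.92
0.68Y = 3021.92, so Y = 3021.92/0.68 = 4444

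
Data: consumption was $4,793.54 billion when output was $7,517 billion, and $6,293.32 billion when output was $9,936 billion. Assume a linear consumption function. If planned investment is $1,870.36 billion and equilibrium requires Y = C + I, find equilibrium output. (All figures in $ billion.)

Y = 5272

MPC = (6293.32 − 4793.54)/(9936 − 7517) = 1499.78/2419 = 0.62
a = 4793.54 − 0.62(7517) = 133
Equilibrium: Y = 133 + 0.62Y + 1870.36
0.38Y = 2003.36, so Y = 2003.36/0.38 = 5272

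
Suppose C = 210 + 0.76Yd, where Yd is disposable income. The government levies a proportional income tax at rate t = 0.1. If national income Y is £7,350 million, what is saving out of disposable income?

Yd = (1 − 0.1)(7350) = 0.9(7350) = 6615
C = 210 + 0.76(6615) = 210 + 5027.4 = 5237.4
S = Yd − C = 6615 − 5237.4 = 1377.6

S = 1377.6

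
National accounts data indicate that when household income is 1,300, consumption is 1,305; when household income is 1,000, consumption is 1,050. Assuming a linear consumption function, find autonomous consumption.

a = 200

MPC = ΔC/ΔY = (1305 − 1050)/(1300 − 1000) = 255/300 = 0.85
a = C − MPC·Y = 1050 − 0.85(1000) = 1050 − 850 = 200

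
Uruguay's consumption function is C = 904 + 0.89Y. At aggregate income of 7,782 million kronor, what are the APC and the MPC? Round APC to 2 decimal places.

APC = 1.01; MPC = 0.89

MPC = 0.89 (the slope of the consumption function)
C = 904 + 0.89(7782) = 7829.98, so APC = 7829.98/7782 = 1.01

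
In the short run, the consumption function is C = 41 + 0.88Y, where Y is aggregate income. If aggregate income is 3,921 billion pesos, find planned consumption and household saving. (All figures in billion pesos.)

C = 3491.48; S = 429.52

C = 41 + 0.88(3921) = 41 + 3450.48 = 3491.48
S = Y − C = 3921 − 3491.48 = 429.52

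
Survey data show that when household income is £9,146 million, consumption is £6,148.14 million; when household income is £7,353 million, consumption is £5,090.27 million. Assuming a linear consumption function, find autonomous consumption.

MPC = ΔC/ΔY = (6148.14 − 5090.27)/(9146 − 7353) = 1057.87/1793 = 0.59
a = C − MPC·Y = 5090.27 − 0.59(7353) = 5090.27 − 4338.27 = 752

a = 752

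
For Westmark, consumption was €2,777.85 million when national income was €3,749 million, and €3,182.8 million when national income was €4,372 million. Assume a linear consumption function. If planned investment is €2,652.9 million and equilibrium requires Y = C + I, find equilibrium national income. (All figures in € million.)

Y = 8554

MPC = (3182.8 − 2777.85)/(4372 − 3749) = 404.95/623 = 0.65
a = 2777.85 − 0.65(3749) = 341
Equilibrium: Y = 341 + 0.65Y + 2652.9
0.35Y = 2993.9, so Y = 2993.9/0.35 = 8554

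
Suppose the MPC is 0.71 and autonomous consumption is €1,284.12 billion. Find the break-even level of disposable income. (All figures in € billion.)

At break-even, C = Y: 1284.12 + 0.71Y = Y
0.29Y = 1284.12, so Y = 1284.12/0.29 = 4428

Y = 4428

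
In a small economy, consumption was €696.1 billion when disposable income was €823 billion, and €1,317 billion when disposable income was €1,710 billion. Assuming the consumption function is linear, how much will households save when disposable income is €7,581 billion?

MPC = (1317 − 696.1)/(1710 − 823) = 620.9/887 = 0.7
a = 696.1 − 0.7(823) = 696.1 − 576.1 = 120
C = 120 + 0.7(7581) = 5426.7
S = 7581 − 5426.7 = 2154.3

S = 2154.3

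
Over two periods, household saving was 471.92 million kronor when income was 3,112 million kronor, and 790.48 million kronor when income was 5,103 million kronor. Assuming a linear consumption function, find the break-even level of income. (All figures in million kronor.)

Y = 162.5

MPS = ΔS/ΔY = (790.48 − 471.92)/(5103 − 3112) = 318.56/1991 = 0.16
MPC = 1 − MPS = 0.84
From S(3112) = 471.92: −a + 0.16(3112) = 471.92, so a = 497.92 − 471.92 = 26
Break-even (S = 0): Y = a/MPS = 26/0.16 = 162.5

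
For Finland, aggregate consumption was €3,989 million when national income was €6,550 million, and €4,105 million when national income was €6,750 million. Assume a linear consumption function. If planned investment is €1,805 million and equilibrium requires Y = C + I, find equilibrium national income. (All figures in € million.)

Y = 4750

MPC = (4105 − 3989)/(6750 − 6550) = 116/200 = 0.58
a = 3989 − 0.58(6550) = 190
Equilibrium: Y = 190 + 0.58Y + 1805
0.42Y = 1995, so Y = 1995/0.42 = 4750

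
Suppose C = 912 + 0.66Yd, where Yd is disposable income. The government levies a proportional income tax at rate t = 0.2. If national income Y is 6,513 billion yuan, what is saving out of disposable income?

S = 859.536

Yd = (1 − 0.2)(6513) = 0.8(6513) = 5210.4
C = 912 + 0.66(5210.4) = 912 + 3438.864 = 4350.864
S = Yd − C = 5210.4 − 4350.864 = 859.536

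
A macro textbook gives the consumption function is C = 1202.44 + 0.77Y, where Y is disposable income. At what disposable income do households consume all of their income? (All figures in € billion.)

Y = 5228

At break-even, C = Y: 1202.44 + 0.77Y = Y
0.23Y = 1202.44, so Y = 1202.44/0.23 = 5228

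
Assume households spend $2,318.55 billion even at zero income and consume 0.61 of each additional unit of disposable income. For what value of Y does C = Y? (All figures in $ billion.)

Y = 5945

At break-even, C = Y: 2318.55 + 0.61Y = Y
0.39Y = 2318.55, so Y = 2318.55/0.39 = 5945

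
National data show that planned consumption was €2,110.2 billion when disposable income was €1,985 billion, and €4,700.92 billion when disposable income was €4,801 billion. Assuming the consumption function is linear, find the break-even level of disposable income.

MPC = (4700.92 − 2110.2)/(4801 − 1985) = 2590.72/2816 = 0.92
a = 2110.2 − 0.92(1985) = 2110.2 − 1826.2 = 284
Break-even: Y = a/(1−MPC) = 284/0.08 = 3550

Y = 3550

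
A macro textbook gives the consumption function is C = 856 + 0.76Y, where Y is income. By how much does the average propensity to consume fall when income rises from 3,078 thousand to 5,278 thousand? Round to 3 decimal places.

At Y = 3078: C = 856 + 0.76(3078) = 3195.28, APC = 3195.28/3078 = 1.0381
At Y = 5278: C = 4867.28, APC = 4867.28/5278 = 0.9222
Fall in APC = 1.0381 − 0.9222 = 0.1159 ≈ 0.116

ΔAPC = 0.116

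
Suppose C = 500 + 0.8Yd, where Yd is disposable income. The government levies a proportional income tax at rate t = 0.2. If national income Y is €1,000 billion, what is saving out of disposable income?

S = -340

Yd = (1 − 0.2)(1000) = 0.8(1000) = 800
C = 500 + 0.8(800) = 500 + 640 = 1140
S = Yd − C = 800 − 1140 = -340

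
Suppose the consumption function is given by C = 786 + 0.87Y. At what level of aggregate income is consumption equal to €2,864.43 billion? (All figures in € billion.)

786 + 0.87Y = 2864.43
0.87Y = 2078.43, so Y = 2078.43/0.87 = 2389

Y = 2389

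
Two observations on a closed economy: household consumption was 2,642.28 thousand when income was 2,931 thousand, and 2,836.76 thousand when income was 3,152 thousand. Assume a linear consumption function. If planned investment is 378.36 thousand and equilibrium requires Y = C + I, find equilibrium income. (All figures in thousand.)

Y = 3678

MPC = (2836.76 − 2642.28)/(3152 − 2931) = 194.48/221 = 0.88
a = 2642.28 − 0.88(2931) = 63
Equilibrium: Y = 63 + 0.88Y + 378.36
0.12Y = 441.36, so Y = 441.36/0.12 = 3678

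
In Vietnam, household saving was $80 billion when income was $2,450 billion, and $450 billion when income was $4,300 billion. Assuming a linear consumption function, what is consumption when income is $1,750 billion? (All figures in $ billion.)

MPS = ΔS/ΔY = (450 − 80)/(4300 − 2450) = 370/1850 = 0.2
MPC = 1 − MPS = 0.8
Autonomous saving = 80 − 0.2(2450) = -410, so a = 410
C = 410 + 0.8(1750) = 410 + 1400 = 1810

C = 1810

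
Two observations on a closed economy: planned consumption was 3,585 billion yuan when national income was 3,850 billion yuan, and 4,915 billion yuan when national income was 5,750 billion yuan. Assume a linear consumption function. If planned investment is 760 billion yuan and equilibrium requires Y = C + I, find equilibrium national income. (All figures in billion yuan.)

Y = 5500

MPC = (4915 − 3585)/(5750 − 3850) = 1330/1900 = 0.7
a = 3585 − 0.7(3850) = 890
Equilibrium: Y = 890 + 0.7Y + 760
0.3Y = 1650, so Y = 1650/0.3 = 5500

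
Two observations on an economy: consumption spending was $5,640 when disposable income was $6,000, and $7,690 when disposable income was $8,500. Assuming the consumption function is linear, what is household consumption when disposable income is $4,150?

C = 4123

MPC = (7690 − 5640)/(8500 − 6000) = 2050/2500 = 0.82
a = 5640 − 0.82(6000) = 5640 − 4920 = 720
C = 720 + 0.82(4150) = 720 + 3403 = 4123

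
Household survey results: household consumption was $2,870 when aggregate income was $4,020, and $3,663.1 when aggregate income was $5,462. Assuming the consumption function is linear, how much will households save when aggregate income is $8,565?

S = 3195.25

MPC = (3663.1 − 2870)/(5462 − 4020) = 793.1/1442 = 0.55
a = 2870 − 0.55(4020) = 2870 − 2211 = 659
C = 659 + 0.55(8565) = 5369.75
S = 8565 − 5369.75 = 3195.25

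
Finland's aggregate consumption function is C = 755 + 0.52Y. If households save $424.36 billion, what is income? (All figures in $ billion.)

S = Y − C = -755 + 0.48Y
-755 + 0.48Y = 424.36, so 0.48Y = 1179.36 and Y = 2457

Y = 2457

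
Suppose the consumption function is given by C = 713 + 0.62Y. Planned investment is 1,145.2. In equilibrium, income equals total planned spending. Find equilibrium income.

Y = 4890

Y = C + I = 713 + 0.62Y + 1145.2
Y − 0.62Y = 1858.2
0.38Y = 1858.2, so Y = 1858.2/0.38 = 4890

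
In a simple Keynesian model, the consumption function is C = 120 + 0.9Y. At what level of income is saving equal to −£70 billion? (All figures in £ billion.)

S = Y − C = -120 + 0.1Y
-120 + 0.1Y = -70, so 0.1Y = 50 and Y = 500

Y = 500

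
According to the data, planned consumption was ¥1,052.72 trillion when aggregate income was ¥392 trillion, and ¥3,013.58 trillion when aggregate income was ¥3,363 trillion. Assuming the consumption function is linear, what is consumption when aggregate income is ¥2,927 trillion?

C = 2725.82

MPC = (3013.58 − 1052.72)/(3363 − 392) = 1960.86/2971 = 0.66
a = 1052.72 − 0.66(392) = 1052.72 − 258.72 = 794
C = 794 + 0.66(2927) = 794 + 1931.82 = 2725.82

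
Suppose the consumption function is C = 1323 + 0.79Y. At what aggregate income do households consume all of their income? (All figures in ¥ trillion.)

Y = 6300

At break-even, C = Y: 1323 + 0.79Y = Y
0.21Y = 1323, so Y = 1323/0.21 = 6300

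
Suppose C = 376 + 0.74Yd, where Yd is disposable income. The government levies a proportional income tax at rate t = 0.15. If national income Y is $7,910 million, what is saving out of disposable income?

S = 1372.11

Yd = (1 − 0.15)(7910) = 0.85(7910) = 6723.5
C = 376 + 0.74(6723.5) = 376 + 4975.39 = 5351.39
S = Yd − C = 6723.5 − 5351.39 = 1372.11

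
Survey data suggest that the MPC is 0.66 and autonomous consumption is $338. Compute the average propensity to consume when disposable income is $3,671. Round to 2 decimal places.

APC = 0.75

C = 338 + 0.66(3671) = 2760.86
APC = C/Y = 2760.86/3671 = 0.75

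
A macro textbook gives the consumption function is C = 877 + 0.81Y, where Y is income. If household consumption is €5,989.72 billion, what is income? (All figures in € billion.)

Y = 6312

877 + 0.81Y = 5989.72
0.81Y = 5112.72, so Y = 5112.72/0.81 = 6312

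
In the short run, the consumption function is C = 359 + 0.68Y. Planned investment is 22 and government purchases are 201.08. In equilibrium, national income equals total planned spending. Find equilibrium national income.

Y = C + I + G = 359 + 0.68Y + 22 + 201.08
Y − 0.68Y = 582.08
0.32Y = 582.08, so Y = 582.08/0.32 = 1819

Y = 1819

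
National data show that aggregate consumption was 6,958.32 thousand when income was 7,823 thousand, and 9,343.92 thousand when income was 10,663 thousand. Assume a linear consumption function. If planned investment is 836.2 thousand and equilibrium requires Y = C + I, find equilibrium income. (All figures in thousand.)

MPC = (9343.92 − 6958.32)/(10663 − 7823) = 2385.6/2840 = 0.84
a = 6958.32 − 0.84(7823) = 387
Equilibrium: Y = 387 + 0.84Y + 836.2
0.16Y = 1223.2, so Y = 1223.2/0.16 = 7645

Y = 7645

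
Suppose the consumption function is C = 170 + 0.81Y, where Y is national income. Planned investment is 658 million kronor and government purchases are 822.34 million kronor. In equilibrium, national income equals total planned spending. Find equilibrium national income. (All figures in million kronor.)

Y = 8686

Y = C + I + G = 170 + 0.81Y + 658 + 822.34
Y − 0.81Y = 1650.34
0.19Y = 1650.34, so Y = 1650.34/0.19 = 8686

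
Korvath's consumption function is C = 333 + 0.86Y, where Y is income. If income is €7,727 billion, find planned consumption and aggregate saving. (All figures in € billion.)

C = 6978.22; S = 748.78

C = 333 + 0.86(7727) = 333 + 6645.22 = 6978.22
S = Y − C = 7727 − 6978.22 = 748.78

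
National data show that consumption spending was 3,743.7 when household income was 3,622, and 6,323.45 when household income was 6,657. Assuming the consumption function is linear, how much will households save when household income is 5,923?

S = 223.45

MPC = (6323.45 − 3743.7)/(6657 − 3622) = 2579.75/3035 = 0.85
a = 3743.7 − 0.85(3622) = 3743.7 − 3078.7 = 665
C = 665 + 0.85(5923) = 5699.55
S = 5923 − 5699.55 = 223.45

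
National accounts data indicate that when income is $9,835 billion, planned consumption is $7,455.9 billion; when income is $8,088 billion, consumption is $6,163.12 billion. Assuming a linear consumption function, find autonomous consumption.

MPC = ΔC/ΔY = (7455.9 − 6163.12)/(9835 − 8088) = 1292.78/1747 = 0.74
a = C − MPC·Y = 6163.12 − 0.74(8088) = 6163.12 − 5985.12 = 178

a = 178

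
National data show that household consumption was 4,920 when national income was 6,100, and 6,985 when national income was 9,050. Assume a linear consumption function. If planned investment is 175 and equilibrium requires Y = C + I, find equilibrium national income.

MPC = (6985 − 4920)/(9050 − 6100) = 2065/2950 = 0.7
a = 4920 − 0.7(6100) = 650
Equilibrium: Y = 650 + 0.7Y + 175
0.3Y = 825, so Y = 825/0.3 = 2750

Y = 2750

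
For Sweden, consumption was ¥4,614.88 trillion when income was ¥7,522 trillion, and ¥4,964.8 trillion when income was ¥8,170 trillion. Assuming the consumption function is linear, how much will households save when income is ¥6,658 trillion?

MPC = (4964.8 − 4614.88)/(8170 − 7522) = 349.92/648 = 0.54
a = 4614.88 − 0.54(7522) = 4614.88 − 4061.88 = 553
C = 553 + 0.54(6658) = 4148.32
S = 6658 − 4148.32 = 2509.68

S = 2509.68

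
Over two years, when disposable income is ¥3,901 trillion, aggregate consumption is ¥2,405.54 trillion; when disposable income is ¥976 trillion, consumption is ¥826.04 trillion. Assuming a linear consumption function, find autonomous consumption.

a = 299

MPC = ΔC/ΔY = (2405.54 − 826.04)/(3901 − 976) = 1579.5/2925 = 0.54
a = C − MPC·Y = 826.04 − 0.54(976) = 826.04 − 527.04 = 299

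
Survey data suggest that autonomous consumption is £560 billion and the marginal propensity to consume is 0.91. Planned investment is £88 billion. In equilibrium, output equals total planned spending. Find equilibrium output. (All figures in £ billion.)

Y = C + I = 560 + 0.91Y + 88
Y − 0.91Y = 648
0.09Y = 648, so Y = 648/0.09 = 7200

Y = 7200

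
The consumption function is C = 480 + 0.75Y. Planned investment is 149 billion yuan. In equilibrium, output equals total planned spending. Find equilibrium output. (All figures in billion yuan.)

Y = 2516

Y = C + I = 480 + 0.75Y + 149
Y − 0.75Y = 629
0.25Y = 629, so Y = 629/0.25 = 2516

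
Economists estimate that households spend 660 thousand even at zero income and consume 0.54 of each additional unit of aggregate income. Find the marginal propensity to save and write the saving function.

MPS = 1 − MPC = 1 − 0.54 = 0.46
S = Y − C = -660 + 0.46Y

MPS = 0.46; S = -660 + 0.46Y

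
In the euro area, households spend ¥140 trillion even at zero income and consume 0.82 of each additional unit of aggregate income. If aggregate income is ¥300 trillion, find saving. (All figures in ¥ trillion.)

C = 140 + 0.82(300) = 140 + 246 = 386
S = Y − C = 300 − 386 = -86

S = -86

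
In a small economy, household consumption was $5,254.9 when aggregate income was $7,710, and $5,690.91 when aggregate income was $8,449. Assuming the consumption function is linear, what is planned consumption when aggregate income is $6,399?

MPC = (5690.91 − 5254.9)/(8449 − 7710) = 436.01/739 = 0.59
a = 5254.9 − 0.59(7710) = 5254.9 − 4548.9 = 706
C = 706 + 0.59(6399) = 706 + 3775.41 = 4481.41

C = 4481.41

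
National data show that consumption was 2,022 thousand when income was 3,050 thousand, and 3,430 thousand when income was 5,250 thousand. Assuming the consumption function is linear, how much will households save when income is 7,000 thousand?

S = 2450

MPC = (3430 − 2022)/(5250 − 3050) = 1408/2200 = 0.64
a = 2022 − 0.64(3050) = 2022 − 1952 = 70
C = 70 + 0.64(7000) = 4550
S = 7000 − 4550 = 2450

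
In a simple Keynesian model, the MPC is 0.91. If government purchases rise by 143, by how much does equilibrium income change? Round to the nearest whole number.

The multiplier is 1/(1 − MPC) = 1/0.09.
ΔY = 143/0.09 = 1588.89 ≈ 1589

ΔY ≈ 1589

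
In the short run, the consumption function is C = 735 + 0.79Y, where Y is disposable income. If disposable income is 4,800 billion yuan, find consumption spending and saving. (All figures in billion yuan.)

C = 735 + 0.79(4800) = 735 + 3792 = 4527
S = Y − C = 4800 − 4527 = 273

C = 4527; S = 273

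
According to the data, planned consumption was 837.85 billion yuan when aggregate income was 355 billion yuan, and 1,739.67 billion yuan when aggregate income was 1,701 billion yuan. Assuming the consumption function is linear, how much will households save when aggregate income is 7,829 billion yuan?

MPC = (1739.67 − 837.85)/(1701 − 355) = 901.82/1346 = 0.67
a = 837.85 − 0.67(355) = 837.85 − 237.85 = 600
C = 600 + 0.67(7829) = 5845.43
S = 7829 − 5845.43 = 1983.57

S = 1983.57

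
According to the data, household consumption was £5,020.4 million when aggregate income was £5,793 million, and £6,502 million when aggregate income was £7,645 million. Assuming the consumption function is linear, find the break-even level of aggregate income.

Y = 1930

MPC = (6502 − 5020.4)/(7645 − 5793) = 1481.6/1852 = 0.8
a = 5020.4 − 0.8(5793) = 5020.4 − 4634.4 = 386
Break-even: Y = a/(1−MPC) = 386/0.2 = 1930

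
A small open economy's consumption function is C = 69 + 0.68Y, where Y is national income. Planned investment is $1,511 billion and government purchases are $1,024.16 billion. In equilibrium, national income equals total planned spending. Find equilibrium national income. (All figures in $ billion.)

Y = C + I + G = 69 + 0.68Y + 1511 + 1024.16
Y − 0.68Y = 2604.16
0.32Y = 2604.16, so Y = 2604.16/0.32 = 8138

Y = 8138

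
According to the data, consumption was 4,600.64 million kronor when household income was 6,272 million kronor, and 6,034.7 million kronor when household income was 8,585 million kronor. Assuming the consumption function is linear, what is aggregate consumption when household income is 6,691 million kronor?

MPC = (6034.7 − 4600.64)/(8585 − 6272) = 1434.06/2313 = 0.62
a = 4600.64 − 0.62(6272) = 4600.64 − 3888.64 = 712
C = 712 + 0.62(6691) = 712 + 4148.42 = 4860.42

C = 4860.42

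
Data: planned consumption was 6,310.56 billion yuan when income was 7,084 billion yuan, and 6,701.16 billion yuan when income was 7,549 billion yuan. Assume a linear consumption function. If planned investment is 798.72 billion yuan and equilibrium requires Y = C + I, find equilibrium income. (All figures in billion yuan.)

MPC = (6701.16 − 6310.56)/(7549 − 7084) = 390.6/465 = 0.84
a = 6310.56 − 0.84(7084) = 360
Equilibrium: Y = 360 + 0.84Y + 798.72
0.16Y = 1158.72, so Y = 1158.72/0.16 = 7242

Y = 7242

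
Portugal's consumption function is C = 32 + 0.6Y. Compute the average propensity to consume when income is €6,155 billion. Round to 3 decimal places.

APC = 0.605

C = 32 + 0.6(6155) = 3725
APC = C/Y = 3725/6155 = 0.605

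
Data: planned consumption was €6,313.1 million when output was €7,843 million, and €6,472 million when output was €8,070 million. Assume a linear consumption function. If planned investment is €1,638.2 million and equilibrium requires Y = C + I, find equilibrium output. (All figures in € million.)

Y = 8204

MPC = (6472 − 6313.1)/(8070 − 7843) = 158.9/227 = 0.7
a = 6313.1 − 0.7(7843) = 823
Equilibrium: Y = 823 + 0.7Y + 1638.2
0.3Y = 2461.2, so Y = 2461.2/0.3 = 8204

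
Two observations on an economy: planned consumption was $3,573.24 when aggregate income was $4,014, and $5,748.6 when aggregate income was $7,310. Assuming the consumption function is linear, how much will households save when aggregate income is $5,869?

S = 1071.46

MPC = (5748.6 − 3573.24)/(7310 − 4014) = 2175.36/3296 = 0.66
a = 3573.24 − 0.66(4014) = 3573.24 − 2649.24 = 924
C = 924 + 0.66(5869) = 4797.54
S = 5869 − 4797.54 = 1071.46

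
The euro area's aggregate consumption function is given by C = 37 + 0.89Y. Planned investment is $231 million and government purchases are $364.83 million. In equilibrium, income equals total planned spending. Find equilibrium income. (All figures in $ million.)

Y = 5753

Y = C + I + G = 37 + 0.89Y + 231 + 364.83
Y − 0.89Y = 632.83
0.11Y = 632.83, so Y = 632.83/0.11 = 5753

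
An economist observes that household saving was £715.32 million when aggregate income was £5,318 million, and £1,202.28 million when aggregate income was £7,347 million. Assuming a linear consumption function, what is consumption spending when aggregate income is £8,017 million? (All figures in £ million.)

C = 6653.92

MPS = ΔS/ΔY = (1202.28 − 715.32)/(7347 − 5318) = 486.96/2029 = 0.24
MPC = 1 − MPS = 0.76
Autonomous saving = 715.32 − 0.24(5318) = -561, so a = 561
C = 561 + 0.76(8017) = 561 + 6092.92 = 6653.92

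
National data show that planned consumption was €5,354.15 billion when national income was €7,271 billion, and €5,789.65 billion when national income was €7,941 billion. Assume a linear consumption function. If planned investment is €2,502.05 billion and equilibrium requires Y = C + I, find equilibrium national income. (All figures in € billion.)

Y = 8943

MPC = (5789.65 − 5354.15)/(7941 − 7271) = 435.5/670 = 0.65
a = 5354.15 − 0.65(7271) = 628
Equilibrium: Y = 628 + 0.65Y + 2502.05
0.35Y = 3130.05, so Y = 3130.05/0.35 = 8943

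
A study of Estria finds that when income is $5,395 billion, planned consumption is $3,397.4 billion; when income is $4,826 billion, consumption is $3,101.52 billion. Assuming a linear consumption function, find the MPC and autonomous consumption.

MPC = 0.52; a = 592

MPC = ΔC/ΔY = (3397.4 − 3101.52)/(5395 − 4826) = 295.88/569 = 0.52
a = C − MPC·Y = 3101.52 − 0.52(4826) = 3101.52 − 2509.52 = 592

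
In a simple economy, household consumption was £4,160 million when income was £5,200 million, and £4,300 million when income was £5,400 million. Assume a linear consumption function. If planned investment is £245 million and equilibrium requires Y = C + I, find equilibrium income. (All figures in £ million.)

Y = 2550

MPC = (4300 − 4160)/(5400 − 5200) = 140/200 = 0.7
a = 4160 − 0.7(5200) = 520
Equilibrium: Y = 520 + 0.7Y + 245
0.3Y = 765, so Y = 765/0.3 = 2550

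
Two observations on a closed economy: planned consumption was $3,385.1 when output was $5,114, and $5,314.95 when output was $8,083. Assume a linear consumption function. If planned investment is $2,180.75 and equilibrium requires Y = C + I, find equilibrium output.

Y = 6405

MPC = (5314.95 − 3385.1)/(8083 − 5114) = 1929.85/2969 = 0.65
a = 3385.1 − 0.65(5114) = 61
Equilibrium: Y = 61 + 0.65Y + 2180.75
0.35Y = 2241.75, so Y = 2241.75/0.35 = 6405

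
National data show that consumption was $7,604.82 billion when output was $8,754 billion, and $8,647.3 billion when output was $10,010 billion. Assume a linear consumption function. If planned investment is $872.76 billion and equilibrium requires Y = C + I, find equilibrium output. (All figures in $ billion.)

MPC = (8647.3 − 7604.82)/(10010 − 8754) = 1042.48/1256 = 0.83
a = 7604.82 − 0.83(8754) = 339
Equilibrium: Y = 339 + 0.83Y + 872.76
0.17Y = 1211.76, so Y = 1211.76/0.17 = 7128

Y = 7128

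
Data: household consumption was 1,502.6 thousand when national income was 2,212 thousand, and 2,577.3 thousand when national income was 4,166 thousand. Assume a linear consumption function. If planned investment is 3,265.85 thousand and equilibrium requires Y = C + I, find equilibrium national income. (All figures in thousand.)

MPC = (2577.3 − 1502.6)/(4166 − 2212) = 1074.7/1954 = 0.55
a = 1502.6 − 0.55(2212) = 286
Equilibrium: Y = 286 + 0.55Y + 3265.85
0.45Y = 3551.85, so Y = 3551.85/0.45 = 7893

Y = 7893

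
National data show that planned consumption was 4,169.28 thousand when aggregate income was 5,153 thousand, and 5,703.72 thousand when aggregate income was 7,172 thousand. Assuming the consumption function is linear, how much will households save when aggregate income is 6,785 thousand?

S = 1375.4

MPC = (5703.72 − 4169.28)/(7172 − 5153) = 1534.44/2019 = 0.76
a = 4169.28 − 0.76(5153) = 4169.28 − 3916.28 = 253
C = 253 + 0.76(6785) = 5409.6
S = 6785 − 5409.6 = 1375.4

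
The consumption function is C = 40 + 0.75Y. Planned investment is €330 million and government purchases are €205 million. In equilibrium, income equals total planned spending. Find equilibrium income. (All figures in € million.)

Y = 2300

Y = C + I + G = 40 + 0.75Y + 330 + 205
Y − 0.75Y = 575
0.25Y = 575, so Y = 575/0.25 = 2300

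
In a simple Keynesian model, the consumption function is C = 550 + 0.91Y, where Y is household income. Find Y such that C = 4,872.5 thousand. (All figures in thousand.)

550 + 0.91Y = 4872.5
0.91Y = 4322.5, so Y = 4322.5/0.91 = 4750

Y = 4750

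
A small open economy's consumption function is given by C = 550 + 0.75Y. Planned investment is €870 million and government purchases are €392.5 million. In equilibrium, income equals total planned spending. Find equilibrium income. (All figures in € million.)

Y = C + I + G = 550 + 0.75Y + 870 + 392.5
Y − 0.75Y = 1812.5
0.25Y = 1812.5, so Y = 1812.5/0.25 = 7250

Y = 7250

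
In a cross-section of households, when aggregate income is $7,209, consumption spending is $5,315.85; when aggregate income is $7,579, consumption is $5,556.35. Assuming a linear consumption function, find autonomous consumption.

MPC = ΔC/ΔY = (5556.35 − 5315.85)/(7579 − 7209) = 240.5/370 = 0.65
a = C − MPC·Y = 5315.85 − 0.65(7209) = 5315.85 − 4685.85 = 630

a = 630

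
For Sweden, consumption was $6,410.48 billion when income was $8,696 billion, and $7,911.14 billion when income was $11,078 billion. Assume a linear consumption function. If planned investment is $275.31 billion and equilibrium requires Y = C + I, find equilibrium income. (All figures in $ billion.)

MPC = (7911.14 − 6410.48)/(11078 − 8696) = 1500.66/2382 = 0.63
a = 6410.48 − 0.63(8696) = 932
Equilibrium: Y = 932 + 0.63Y + 275.31
0.37Y = 1207.31, so Y = 1207.31/0.37 = 3263

Y = 3263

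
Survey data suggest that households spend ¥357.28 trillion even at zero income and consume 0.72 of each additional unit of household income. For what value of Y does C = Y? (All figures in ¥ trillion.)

Y = 1276

At break-even, C = Y: 357.28 + 0.72Y = Y
0.28Y = 357.28, so Y = 357.28/0.28 = 1276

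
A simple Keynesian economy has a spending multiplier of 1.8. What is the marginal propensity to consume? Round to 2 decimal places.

k = 1/(1 − MPC), so 1 − MPC = 1/k = 1/1.8 = 0.5556
MPC = 1 − 0.5556 = 0.44

MPC = 0.44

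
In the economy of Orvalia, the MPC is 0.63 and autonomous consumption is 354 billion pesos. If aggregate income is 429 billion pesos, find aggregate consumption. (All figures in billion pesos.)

C = 354 + 0.63(429) = 354 + 270.27 = 624.27

C = 624.27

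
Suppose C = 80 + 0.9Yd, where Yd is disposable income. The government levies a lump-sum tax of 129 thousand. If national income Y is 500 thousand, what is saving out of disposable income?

S = -42.9

Yd = Y − T = 500 − 129 = 371
C = 80 + 0.9(371) = 80 + 333.9 = 413.9
S = Yd − C = 371 − 413.9 = -42.9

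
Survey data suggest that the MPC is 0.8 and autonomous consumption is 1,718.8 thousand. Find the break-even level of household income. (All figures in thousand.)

Y = 8594

At break-even, C = Y: 1718.8 + 0.8Y = Y
0.2Y = 1718.8, so Y = 1718.8/0.2 = 8594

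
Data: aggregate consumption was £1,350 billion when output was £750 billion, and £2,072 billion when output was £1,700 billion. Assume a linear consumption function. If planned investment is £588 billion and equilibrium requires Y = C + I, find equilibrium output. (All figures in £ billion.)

MPC = (2072 − 1350)/(1700 − 750) = 722/950 = 0.76
a = 1350 − 0.76(750) = 780
Equilibrium: Y = 780 + 0.76Y + 588
0.24Y = 1368, so Y = 1368/0.24 = 5700

Y = 5700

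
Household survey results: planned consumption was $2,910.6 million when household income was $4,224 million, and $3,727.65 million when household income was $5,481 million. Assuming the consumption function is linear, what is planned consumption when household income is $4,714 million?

C = 3229.1

MPC = (3727.65 − 2910.6)/(5481 − 4224) = 817.05/1257 = 0.65
a = 2910.6 − 0.65(4224) = 2910.6 − 2745.6 = 165
C = 165 + 0.65(4714) = 165 + 3064.1 = 3229.1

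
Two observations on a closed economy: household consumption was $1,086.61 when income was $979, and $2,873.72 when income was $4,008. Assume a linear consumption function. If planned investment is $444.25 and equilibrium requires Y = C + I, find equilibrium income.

MPC = (2873.72 − 1086.61)/(4008 − 979) = 1787.11/3029 = 0.59
a = 1086.61 − 0.59(979) = 509
Equilibrium: Y = 509 + 0.59Y + 444.25
0.41Y = 953.25, so Y = 953.25/0.41 = 2325

Y = 2325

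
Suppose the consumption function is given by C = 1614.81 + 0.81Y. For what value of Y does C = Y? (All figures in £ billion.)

Y = 8499

At break-even, C = Y: 1614.81 + 0.81Y = Y
0.19Y = 1614.81, so Y = 1614.81/0.19 = 8499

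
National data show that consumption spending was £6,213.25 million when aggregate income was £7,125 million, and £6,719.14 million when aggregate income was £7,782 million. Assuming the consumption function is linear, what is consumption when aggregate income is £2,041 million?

MPC = (6719.14 − 6213.25)/(7782 − 7125) = 505.89/657 = 0.77
a = 6213.25 − 0.77(7125) = 6213.25 − 5486.25 = 727
C = 727 + 0.77(2041) = 727 + 1571.57 = 2298.57

C = 2298.57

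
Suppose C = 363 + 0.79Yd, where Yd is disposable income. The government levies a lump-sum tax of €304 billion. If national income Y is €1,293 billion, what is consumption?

C = 1144.31

Yd = Y − T = 1293 − 304 = 989
C = 363 + 0.79(989) = 363 + 781.31 = 1144.31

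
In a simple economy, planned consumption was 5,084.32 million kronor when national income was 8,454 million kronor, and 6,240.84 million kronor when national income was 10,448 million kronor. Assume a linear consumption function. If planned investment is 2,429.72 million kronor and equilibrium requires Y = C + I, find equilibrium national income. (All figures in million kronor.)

MPC = (6240.84 − 5084.32)/(10448 − 8454) = 1156.52/1994 = 0.58
a = 5084.32 − 0.58(8454) = 181
Equilibrium: Y = 181 + 0.58Y + 2429.72
0.42Y = 2610.72, so Y = 2610.72/0.42 = 6216

Y = 6216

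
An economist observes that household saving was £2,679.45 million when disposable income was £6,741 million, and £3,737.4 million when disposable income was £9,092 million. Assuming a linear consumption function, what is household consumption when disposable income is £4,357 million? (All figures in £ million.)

C = 2750.35

MPS = ΔS/ΔY = (3737.4 − 2679.45)/(9092 − 6741) = 1057.95/2351 = 0.45
MPC = 1 − MPS = 0.55
Autonomous saving = 2679.45 − 0.45(6741) = -354, so a = 354
C = 354 + 0.55(4357) = 354 + 2396.35 = 2750.35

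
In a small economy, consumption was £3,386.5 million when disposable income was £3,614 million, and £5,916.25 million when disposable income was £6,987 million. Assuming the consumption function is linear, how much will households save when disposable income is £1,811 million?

MPC = (5916.25 − 3386.5)/(6987 − 3614) = 2529.75/3373 = 0.75
a = 3386.5 − 0.75(3614) = 3386.5 − 2710.5 = 676
C = 676 + 0.75(1811) = 2034.25
S = 1811 − 2034.25 = -223.25

S = -223.25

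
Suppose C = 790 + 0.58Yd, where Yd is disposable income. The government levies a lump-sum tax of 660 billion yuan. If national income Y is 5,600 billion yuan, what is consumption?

C = 3655.2

Yd = Y − T = 5600 − 660 = 4940
C = 790 + 0.58(4940) = 790 + 2865.2 = 3655.2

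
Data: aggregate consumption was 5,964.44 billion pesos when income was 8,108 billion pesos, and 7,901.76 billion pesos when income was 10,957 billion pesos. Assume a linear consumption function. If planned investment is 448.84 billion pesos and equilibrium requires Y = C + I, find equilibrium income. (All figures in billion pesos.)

Y = 2812

MPC = (7901.76 − 5964.44)/(10957 − 8108) = 1937.32/2849 = 0.68
a = 5964.44 − 0.68(8108) = 451
Equilibrium: Y = 451 + 0.68Y + 448.84
0.32Y = 899.84, so Y = 899.84/0.32 = 2812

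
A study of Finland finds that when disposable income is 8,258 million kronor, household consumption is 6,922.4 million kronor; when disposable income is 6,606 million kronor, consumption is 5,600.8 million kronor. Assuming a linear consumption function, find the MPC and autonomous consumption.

MPC = 0.8; a = 316

MPC = ΔC/ΔY = (6922.4 − 5600.8)/(8258 − 6606) = 1321.6/1652 = 0.8
a = C − MPC·Y = 5600.8 − 0.8(6606) = 5600.8 − 5284.8 = 316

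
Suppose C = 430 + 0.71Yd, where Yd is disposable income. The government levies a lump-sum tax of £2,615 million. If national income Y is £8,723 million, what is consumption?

Yd = Y − T = 8723 − 2615 = 6108
C = 430 + 0.71(6108) = 430 + 4336.68 = 4766.68

C = 4766.68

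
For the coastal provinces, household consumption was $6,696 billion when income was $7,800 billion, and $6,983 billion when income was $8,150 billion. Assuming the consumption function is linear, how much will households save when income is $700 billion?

S = -174

MPC = (6983 − 6696)/(8150 − 7800) = 287/350 = 0.82
a = 6696 − 0.82(7800) = 6696 − 6396 = 300
C = 300 + 0.82(700) = 874
S = 700 − 874 = -174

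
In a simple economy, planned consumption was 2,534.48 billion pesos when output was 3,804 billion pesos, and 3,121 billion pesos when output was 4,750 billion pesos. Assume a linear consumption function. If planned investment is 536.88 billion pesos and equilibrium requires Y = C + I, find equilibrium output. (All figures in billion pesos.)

MPC = (3121 − 2534.48)/(4750 − 3804) = 586.52/946 = 0.62
a = 2534.48 − 0.62(3804) = 176
Equilibrium: Y = 176 + 0.62Y + 536.88
0.38Y = 712.88, so Y = 712.88/0.38 = 1876

Y = 1876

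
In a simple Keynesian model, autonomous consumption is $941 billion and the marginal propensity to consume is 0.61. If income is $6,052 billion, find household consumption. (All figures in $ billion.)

C = 4632.72

C = 941 + 0.61(6052) = 941 + 3691.72 = 4632.72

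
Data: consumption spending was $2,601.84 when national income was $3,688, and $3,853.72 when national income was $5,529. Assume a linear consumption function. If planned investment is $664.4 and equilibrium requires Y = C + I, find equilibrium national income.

MPC = (3853.72 − 2601.84)/(5529 − 3688) = 1251.88/1841 = 0.68
a = 2601.84 − 0.68(3688) = 94
Equilibrium: Y = 94 + 0.68Y + 664.4
0.32Y = 758.4, so Y = 758.4/0.32 = 2370

Y = 2370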